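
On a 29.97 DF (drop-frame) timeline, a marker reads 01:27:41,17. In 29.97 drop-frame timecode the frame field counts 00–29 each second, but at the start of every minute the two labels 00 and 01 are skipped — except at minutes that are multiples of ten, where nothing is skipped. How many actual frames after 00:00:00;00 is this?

157689

Complete 10-minute blocks: 8, each 17982 frames → 143856.
Remaining 7 whole minutes in the current block: 1800 + 6 × 1798 = 12588 frames.
Within the current minute: 41 × 30 + 17 − 2 = 1245 (labels ;00/;01 skipped at this minute). Total = 143856 + 12588 + 1245 = 157689.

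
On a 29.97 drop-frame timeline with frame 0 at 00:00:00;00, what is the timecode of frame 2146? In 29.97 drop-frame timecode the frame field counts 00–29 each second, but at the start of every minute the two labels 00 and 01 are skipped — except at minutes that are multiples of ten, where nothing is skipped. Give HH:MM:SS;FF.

00:01:11;18

Each 10-minute DF block holds 10 × 60 × 30 − 9 × 2 = 17982 frames. 2146 ÷ 17982 → 0 full blocks, remainder 2146.
Within the partial block the first minute is 1800 frames and each further minute 1798, so 1 further minute boundary passed. Total skipped labels = 18 × 0 + 2 × 1 = 2.
Non-drop label index = 2146 + 2 = 2148; at 30 labels/s that is 00:01:11:18, i.e. DF 00:01:11;18.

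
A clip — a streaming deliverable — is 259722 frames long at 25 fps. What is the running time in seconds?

10388.88 seconds

Running time = 259722 / (25) = 10388.88 s.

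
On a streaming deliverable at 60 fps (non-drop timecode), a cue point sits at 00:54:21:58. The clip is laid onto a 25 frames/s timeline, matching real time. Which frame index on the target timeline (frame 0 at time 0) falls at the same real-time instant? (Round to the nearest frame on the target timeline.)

Source frame index: (0×3600 + 54×60 + 21) × 60 + 58 = 195718.
Real time: 195718 / (60) = 97859/30 s.
Target frame: (97859/30) × (25) = 489295/6 ≈ 81549.167 → 81549.

frame 81549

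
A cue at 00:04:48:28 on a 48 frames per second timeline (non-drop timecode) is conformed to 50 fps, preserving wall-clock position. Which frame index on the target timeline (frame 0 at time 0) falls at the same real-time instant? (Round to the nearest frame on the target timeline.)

frame 14429

Source frame index: (0×3600 + 4×60 + 48) × 48 + 28 = 13852.
Real time: 13852 / (48) = 3463/12 s.
Target frame: (3463/12) × (50) = 86575/6 ≈ 14429.167 → 14429.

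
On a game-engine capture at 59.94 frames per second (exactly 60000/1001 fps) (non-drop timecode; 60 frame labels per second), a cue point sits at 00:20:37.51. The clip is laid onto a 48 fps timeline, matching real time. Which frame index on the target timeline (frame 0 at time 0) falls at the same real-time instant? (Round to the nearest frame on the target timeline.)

Source frame index: (0×3600 + 20×60 + 37) × 60 + 51 = 74271.
Real time: 74271 / (60000/1001) = 24781757/20000 s.
Target frame: (24781757/20000) × (48) = 74345271/1250 ≈ 59476.217 → 59476.

frame 59476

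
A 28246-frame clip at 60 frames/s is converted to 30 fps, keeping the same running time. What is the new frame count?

Target frames = source frames × (target rate / source rate) = 28246 × (30)/(60) = 28246 × 1/2 = 14123.

14123 frames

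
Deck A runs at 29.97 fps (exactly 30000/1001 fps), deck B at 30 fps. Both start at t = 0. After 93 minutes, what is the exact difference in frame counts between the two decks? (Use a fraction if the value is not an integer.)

167400/1001 frames

93 min = 5580 s.
A emits 30000/1001 × 5580 = 167400000/1001 frames; B emits 30 × 5580 = 167400.
Difference = 167400/1001 frames (≈ 167.2328); B is ahead of A.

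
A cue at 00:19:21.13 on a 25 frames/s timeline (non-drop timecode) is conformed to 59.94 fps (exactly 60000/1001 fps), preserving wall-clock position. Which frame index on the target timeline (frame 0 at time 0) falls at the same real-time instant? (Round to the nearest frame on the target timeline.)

frame 69622

Source frame index: (0×3600 + 19×60 + 21) × 25 + 13 = 29038.
Real time: 29038 / (25) = 29038/25 s.
Target frame: (29038/25) × (60000/1001) = 69691200/1001 ≈ 69621.578 → 69622.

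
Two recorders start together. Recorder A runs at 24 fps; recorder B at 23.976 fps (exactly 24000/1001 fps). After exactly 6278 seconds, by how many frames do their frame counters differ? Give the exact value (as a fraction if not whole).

150672/1001 frames

A emits 24 × 6278 = 150672 frames; B emits 24000/1001 × 6278 = 150672000/1001.
Difference = 150672/1001 frames (≈ 150.5215); B is behind A.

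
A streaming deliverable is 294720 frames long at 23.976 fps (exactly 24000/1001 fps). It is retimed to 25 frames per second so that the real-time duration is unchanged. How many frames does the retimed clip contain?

307307 frames

Target frames = source frames × (target rate / source rate) = 294720 × (25)/(24000/1001) = 294720 × 1001/960 = 307307.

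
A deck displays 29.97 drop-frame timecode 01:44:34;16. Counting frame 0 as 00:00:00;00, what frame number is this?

188048

As if non-drop at 30 labels/s: (1 × 3600 + 44 × 60 + 34) × 30 + 16 = 188236.
Minute boundaries passed: 104; those not divisible by 10: 104 − 10 = 94; dropped labels = 2 × 94 = 188.
Actual frame index = 188236 − 188 = 188048.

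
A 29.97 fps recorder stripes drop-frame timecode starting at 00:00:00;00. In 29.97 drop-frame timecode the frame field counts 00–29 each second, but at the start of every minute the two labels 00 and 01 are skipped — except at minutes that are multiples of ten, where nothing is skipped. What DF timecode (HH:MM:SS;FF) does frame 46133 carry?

Ten DF minutes hold 17982 frames, so frame 46133 lies in block 2 (frames 35964–53945) with 10169 frames into that block.
The block's first minute is 1800 frames and the rest 1798 each; 10169 frames reaches minute 5, so 2 × 18 + 5 × 2 = 46 labels have been skipped so far.
Adding those back, label number 46133 + 46 = 46179 at 30 labels/s is 1539 s + 9 f = 0 h 25 min 39 s frame 9, i.e. 00:25:39;09.

00:25:39;09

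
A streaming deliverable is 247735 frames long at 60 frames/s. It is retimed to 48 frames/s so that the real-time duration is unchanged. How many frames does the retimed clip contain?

198188 frames

Target frames = source frames × (target rate / source rate) = 247735 × (48)/(60) = 247735 × 4/5 = 198188.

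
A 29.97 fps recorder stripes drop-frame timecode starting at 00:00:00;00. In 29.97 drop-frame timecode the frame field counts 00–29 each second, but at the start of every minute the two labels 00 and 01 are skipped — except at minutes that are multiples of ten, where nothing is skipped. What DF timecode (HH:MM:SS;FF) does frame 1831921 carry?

Each 10-minute DF block holds 10 × 60 × 30 − 9 × 2 = 17982 frames. 1831921 ÷ 17982 → 101 full blocks, remainder 15739.
Within the partial block the first minute is 1800 frames and each further minute 1798, so 8 further minute boundaries passed. Total skipped labels = 18 × 101 + 2 × 8 = 1834.
Non-drop label index = 1831921 + 1834 = 1833755; at 30 labels/s that is 16:58:45:05, i.e. DF 16:58:45;05.

16:58:45;05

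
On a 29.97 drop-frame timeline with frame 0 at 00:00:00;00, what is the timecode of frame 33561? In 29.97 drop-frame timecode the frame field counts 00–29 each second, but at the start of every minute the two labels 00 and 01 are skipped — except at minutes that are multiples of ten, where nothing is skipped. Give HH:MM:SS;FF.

00:18:39;25

Each 10-minute DF block holds 10 × 60 × 30 − 9 × 2 = 17982 frames. 33561 ÷ 17982 → 1 full block, remainder 15579.
Within the partial block the first minute is 1800 frames and each further minute 1798, so 8 further minute boundaries passed. Total skipped labels = 18 × 1 + 2 × 8 = 34.
Non-drop label index = 33561 + 34 = 33595; at 30 labels/s that is 00:18:39:25, i.e. DF 00:18:39;25.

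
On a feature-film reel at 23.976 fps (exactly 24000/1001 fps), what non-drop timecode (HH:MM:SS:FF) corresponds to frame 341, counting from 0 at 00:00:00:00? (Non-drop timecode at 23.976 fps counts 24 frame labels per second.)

00:00:14:05

341 ÷ 24 = 14 full seconds, remainder 5 frames.
14 s = 0 h 0 min 14 s.
Timecode: 00:00:14:05.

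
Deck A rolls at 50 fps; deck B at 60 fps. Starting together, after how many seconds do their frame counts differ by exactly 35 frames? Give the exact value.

The gap grows by |60 − 50| = 10 frames per second.
Time for a 35-frame gap: 35 ÷ (10) = 3.5 s.

3.5 seconds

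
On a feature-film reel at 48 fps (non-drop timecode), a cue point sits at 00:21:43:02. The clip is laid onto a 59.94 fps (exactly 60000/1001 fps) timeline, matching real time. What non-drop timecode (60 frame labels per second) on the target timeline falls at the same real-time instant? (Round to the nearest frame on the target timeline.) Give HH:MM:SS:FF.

Source frame index: (0×3600 + 21×60 + 43) × 48 + 2 = 62546.
Real time: 62546 / (48) = 31273/24 s.
Target frame: (31273/24) × (60000/1001) = 7107500/91 ≈ 78104.396 → 78104.
At 60 labels/s: frame 78104 → 00:21:41:44.

00:21:41:44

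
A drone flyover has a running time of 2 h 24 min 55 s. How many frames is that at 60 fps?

2 h 24 min 55 s = 8695 s.
Frames = 8695 × 60 = 521700.

521700 frames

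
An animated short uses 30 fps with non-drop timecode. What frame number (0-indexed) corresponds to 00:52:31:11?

Total seconds to the label: (0 × 3600 + 52 × 60 + 31) = 3151.
Frame index = 3151 × 30 + 11 = 94541.

94541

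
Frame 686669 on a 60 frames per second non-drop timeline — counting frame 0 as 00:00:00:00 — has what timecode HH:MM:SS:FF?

03:10:44:29

686669 ÷ 60 = 11444 full seconds, remainder 29 frames.
11444 s = 3 h 10 min 44 s.
Timecode: 03:10:44:29.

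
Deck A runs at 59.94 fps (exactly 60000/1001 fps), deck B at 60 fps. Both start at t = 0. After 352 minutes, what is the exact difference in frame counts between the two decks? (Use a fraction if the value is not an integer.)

352 min = 21120 s.
A emits 60000/1001 × 21120 = 115200000/91 frames; B emits 60 × 21120 = 1267200.
Difference = 115200/91 frames (≈ 1265.9341); B is ahead of A.

115200/91 frames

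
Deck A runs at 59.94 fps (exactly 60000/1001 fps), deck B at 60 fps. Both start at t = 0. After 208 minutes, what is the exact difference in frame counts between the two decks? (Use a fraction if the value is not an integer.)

57600/77 frames

208 min = 12480 s.
A emits 60000/1001 × 12480 = 57600000/77 frames; B emits 60 × 12480 = 748800.
Difference = 57600/77 frames (≈ 748.0519); B is ahead of A.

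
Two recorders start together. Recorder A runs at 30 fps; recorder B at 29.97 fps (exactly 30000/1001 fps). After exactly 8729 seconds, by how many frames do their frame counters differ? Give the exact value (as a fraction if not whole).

37410/143 frames

A emits 30 × 8729 = 261870 frames; B emits 30000/1001 × 8729 = 37410000/143.
Difference = 37410/143 frames (≈ 261.6084); B is behind A.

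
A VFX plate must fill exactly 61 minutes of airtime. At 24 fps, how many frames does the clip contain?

61 min = 3660 s.
Frames = 3660 × 24 = 87840.

87840 frames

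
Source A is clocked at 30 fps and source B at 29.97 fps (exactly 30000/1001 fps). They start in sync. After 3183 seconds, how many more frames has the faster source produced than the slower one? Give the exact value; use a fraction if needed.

A emits 30 × 3183 = 95490 frames; B emits 30000/1001 × 3183 = 95490000/1001.
Difference = 95490/1001 frames (≈ 95.3946); B is behind A.

95490/1001 frames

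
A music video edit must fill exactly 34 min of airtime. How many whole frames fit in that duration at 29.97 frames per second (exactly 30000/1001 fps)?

61138 frames

34 min = 2040 s.
Frames = 2040 × 30000/1001 = 61200000/1001 ≈ 61138.8611.
Complete frames: 61138.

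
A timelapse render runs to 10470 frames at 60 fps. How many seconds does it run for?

Running time = 10470 / (60) = 174.5 s.

174.5 seconds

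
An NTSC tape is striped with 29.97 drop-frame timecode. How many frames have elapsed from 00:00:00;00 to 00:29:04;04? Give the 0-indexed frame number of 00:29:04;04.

52270

As if non-drop at 30 labels/s: (0 × 3600 + 29 × 60 + 4) × 30 + 4 = 52324.
Minute boundaries passed: 29; those not divisible by 10: 29 − 2 = 27; dropped labels = 2 × 27 = 54.
Actual frame index = 52324 − 54 = 52270.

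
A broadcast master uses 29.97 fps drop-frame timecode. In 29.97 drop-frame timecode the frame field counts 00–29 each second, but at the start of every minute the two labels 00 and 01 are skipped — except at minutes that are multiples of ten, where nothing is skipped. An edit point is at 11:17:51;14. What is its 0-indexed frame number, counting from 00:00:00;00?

1218924

Complete 10-minute blocks: 67, each 17982 frames → 1204794.
Remaining 7 whole minutes in the current block: 1800 + 6 × 1798 = 12588 frames.
Within the current minute: 51 × 30 + 14 − 2 = 1542 (labels ;00/;01 skipped at this minute). Total = 1204794 + 12588 + 1542 = 1218924.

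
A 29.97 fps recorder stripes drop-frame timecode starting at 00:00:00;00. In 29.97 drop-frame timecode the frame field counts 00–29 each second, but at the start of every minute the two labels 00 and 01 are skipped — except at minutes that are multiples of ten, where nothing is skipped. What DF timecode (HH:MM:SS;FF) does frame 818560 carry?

Ten DF minutes hold 17982 frames, so frame 818560 lies in block 45 (frames 809190–827171) with 9370 frames into that block.
The block's first minute is 1800 frames and the rest 1798 each; 9370 frames reaches minute 5, so 45 × 18 + 5 × 2 = 820 labels have been skipped so far.
Adding those back, label number 818560 + 820 = 819380 at 30 labels/s is 27312 s + 20 f = 7 h 35 min 12 s frame 20, i.e. 07:35:12;20.

07:35:12;20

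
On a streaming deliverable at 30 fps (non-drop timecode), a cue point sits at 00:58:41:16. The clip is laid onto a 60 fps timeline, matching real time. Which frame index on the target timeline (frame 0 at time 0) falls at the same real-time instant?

Source frame index: (0×3600 + 58×60 + 41) × 30 + 16 = 105646.
Real time: 105646 / (30) = 52823/15 s.
Target frame: (52823/15) × (60) = 211292.

frame 211292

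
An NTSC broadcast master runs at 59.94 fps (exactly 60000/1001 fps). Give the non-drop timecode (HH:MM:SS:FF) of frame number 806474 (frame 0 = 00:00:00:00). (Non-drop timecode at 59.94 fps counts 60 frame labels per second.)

806474 ÷ 60 = 13441 full seconds, remainder 14 frames.
13441 s = 3 h 44 min 1 s.
Timecode: 03:44:01:14.

03:44:01:14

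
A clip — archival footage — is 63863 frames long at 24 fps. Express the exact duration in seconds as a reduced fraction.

Running time = 63863 ÷ (24) = 63863 × 1/24 = 63863/24 s.

63863/24 seconds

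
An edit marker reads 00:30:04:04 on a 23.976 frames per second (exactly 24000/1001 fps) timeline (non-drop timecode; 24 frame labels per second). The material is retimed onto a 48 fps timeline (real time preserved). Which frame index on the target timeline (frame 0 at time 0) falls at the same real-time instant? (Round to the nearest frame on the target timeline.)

frame 86687

Source frame index: (0×3600 + 30×60 + 4) × 24 + 4 = 43300.
Real time: 43300 / (24000/1001) = 433433/240 s.
Target frame: (433433/240) × (48) = 433433/5 ≈ 86686.600 → 86687.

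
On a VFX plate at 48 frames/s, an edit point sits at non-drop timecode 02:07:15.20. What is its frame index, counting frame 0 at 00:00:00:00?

Total seconds to the label: (2 × 3600 + 7 × 60 + 15) = 7635.
Frame index = 7635 × 48 + 20 = 366500.

frame 366500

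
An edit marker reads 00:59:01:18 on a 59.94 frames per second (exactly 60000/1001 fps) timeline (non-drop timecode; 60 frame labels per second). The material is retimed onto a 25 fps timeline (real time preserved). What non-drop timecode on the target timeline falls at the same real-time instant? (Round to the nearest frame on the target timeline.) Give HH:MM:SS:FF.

00:59:04:21

Source frame index: (0×3600 + 59×60 + 1) × 60 + 18 = 212478.
Real time: 212478 / (60000/1001) = 35448413/10000 s.
Target frame: (35448413/10000) × (25) = 35448413/400 ≈ 88621.033 → 88621.
At 25 labels/s: frame 88621 → 00:59:04:21.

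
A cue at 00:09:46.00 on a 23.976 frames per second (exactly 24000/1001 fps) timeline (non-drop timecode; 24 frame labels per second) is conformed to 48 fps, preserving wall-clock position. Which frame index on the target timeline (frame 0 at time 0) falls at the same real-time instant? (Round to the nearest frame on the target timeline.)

Source frame index: (0×3600 + 9×60 + 46) × 24 + 0 = 14064.
Real time: 14064 / (24000/1001) = 293293/500 s.
Target frame: (293293/500) × (48) = 3519516/125 ≈ 28156.128 → 28156.

frame 28156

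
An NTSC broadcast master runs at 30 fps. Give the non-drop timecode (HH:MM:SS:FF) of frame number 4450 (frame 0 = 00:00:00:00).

4450 ÷ 30 = 148 full seconds, remainder 10 frames.
148 s = 0 h 2 min 28 s.
Timecode: 00:02:28:10.

00:02:28:10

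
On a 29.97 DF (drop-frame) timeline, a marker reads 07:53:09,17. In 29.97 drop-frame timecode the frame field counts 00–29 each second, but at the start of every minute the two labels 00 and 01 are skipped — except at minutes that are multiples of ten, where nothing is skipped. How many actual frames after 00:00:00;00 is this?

As if non-drop at 30 labels/s: (7 × 3600 + 53 × 60 + 9) × 30 + 17 = 851687.
Minute boundaries passed: 473; those not divisible by 10: 473 − 47 = 426; dropped labels = 2 × 426 = 852.
Actual frame index = 851687 − 852 = 850835.

850835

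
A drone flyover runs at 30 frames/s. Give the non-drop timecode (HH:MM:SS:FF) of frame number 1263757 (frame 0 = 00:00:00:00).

11:42:05:07

1263757 ÷ 30 = 42125 full seconds, remainder 7 frames.
42125 s = 11 h 42 min 5 s.
Timecode: 11:42:05:07.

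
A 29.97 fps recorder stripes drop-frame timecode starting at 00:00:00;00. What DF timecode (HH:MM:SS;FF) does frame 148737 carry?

Ten DF minutes hold 17982 frames, so frame 148737 lies in block 8 (frames 143856–161837) with 4881 frames into that block.
The block's first minute is 1800 frames and the rest 1798 each; 4881 frames reaches minute 2, so 8 × 18 + 2 × 2 = 148 labels have been skipped so far.
Adding those back, label number 148737 + 148 = 148885 at 30 labels/s is 4962 s + 25 f = 1 h 22 min 42 s frame 25, i.e. 01:22:42;25.

01:22:42;25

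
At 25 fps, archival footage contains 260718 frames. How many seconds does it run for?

Running time = 260718 / (25) = 10428.72 s.

10428.72 seconds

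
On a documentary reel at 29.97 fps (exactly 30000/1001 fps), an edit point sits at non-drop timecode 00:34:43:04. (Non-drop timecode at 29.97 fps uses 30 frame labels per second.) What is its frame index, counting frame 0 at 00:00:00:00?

62494

Total seconds to the label: (0 × 3600 + 34 × 60 + 43) = 2083.
Frame index = 2083 × 30 + 4 = 62494.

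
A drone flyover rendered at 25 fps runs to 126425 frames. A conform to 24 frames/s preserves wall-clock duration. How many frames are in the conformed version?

Target frames = source frames × (target rate / source rate) = 126425 × (24)/(25) = 126425 × 24/25 = 121368.

121368 frames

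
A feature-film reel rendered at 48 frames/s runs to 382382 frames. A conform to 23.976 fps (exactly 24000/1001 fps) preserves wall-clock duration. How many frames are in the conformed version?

Target frames = source frames × (target rate / source rate) = 382382 × (24000/1001)/(48) = 382382 × 500/1001 = 191000.

191000 frames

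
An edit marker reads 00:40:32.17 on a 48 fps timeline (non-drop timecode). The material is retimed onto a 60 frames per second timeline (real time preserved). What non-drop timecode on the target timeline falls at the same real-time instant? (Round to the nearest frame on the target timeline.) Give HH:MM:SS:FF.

Source frame index: (0×3600 + 40×60 + 32) × 48 + 17 = 116753.
Real time: 116753 / (48) = 116753/48 s.
Target frame: (116753/48) × (60) = 583765/4 ≈ 145941.250 → 145941.
At 60 labels/s: frame 145941 → 00:40:32:21.

00:40:32:21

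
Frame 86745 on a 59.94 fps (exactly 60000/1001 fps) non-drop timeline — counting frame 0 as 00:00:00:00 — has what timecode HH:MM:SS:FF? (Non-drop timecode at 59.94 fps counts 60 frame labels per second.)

00:24:05:45

86745 ÷ 60 = 1445 full seconds, remainder 45 frames.
1445 s = 0 h 24 min 5 s.
Timecode: 00:24:05:45.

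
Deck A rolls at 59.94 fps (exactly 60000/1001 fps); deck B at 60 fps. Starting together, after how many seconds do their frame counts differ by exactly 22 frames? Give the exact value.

11011/30 seconds

The gap grows by |60 − 60000/1001| = 60/1001 frames per second.
Time for a 22-frame gap: 22 ÷ (60/1001) = 11011/30 s.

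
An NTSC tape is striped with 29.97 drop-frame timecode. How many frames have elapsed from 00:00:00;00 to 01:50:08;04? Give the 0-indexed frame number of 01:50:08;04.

As if non-drop at 30 labels/s: (1 × 3600 + 50 × 60 + 8) × 30 + 4 = 198244.
Minute boundaries passed: 110; those not divisible by 10: 110 − 11 = 99; dropped labels = 2 × 99 = 198.
Actual frame index = 198244 − 198 = 198046.

198046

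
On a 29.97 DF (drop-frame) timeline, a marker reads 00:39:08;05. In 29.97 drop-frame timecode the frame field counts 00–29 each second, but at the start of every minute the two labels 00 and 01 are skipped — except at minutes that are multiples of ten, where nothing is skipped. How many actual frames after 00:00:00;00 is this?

70373

Complete 10-minute blocks: 3, each 17982 frames → 53946.
Remaining 9 whole minutes in the current block: 1800 + 8 × 1798 = 16184 frames.
Within the current minute: 8 × 30 + 5 − 2 = 243 (labels ;00/;01 skipped at this minute). Total = 53946 + 16184 + 243 = 70373.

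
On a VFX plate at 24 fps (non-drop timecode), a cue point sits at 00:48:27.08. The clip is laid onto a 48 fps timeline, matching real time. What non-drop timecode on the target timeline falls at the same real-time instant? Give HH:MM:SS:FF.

Source frame index: (0×3600 + 48×60 + 27) × 24 + 8 = 69776.
Real time: 69776 / (24) = 8722/3 s.
Target frame: (8722/3) × (48) = 139552.
At 48 labels/s: frame 139552 → 00:48:27:16.

00:48:27:16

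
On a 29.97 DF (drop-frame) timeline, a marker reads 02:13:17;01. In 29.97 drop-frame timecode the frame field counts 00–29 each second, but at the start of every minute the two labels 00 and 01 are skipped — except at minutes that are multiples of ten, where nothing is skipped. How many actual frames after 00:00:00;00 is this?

Complete 10-minute blocks: 13, each 17982 frames → 233766.
Remaining 3 whole minutes in the current block: 1800 + 2 × 1798 = 5396 frames.
Within the current minute: 17 × 30 + 1 − 2 = 509 (labels ;00/;01 skipped at this minute). Total = 233766 + 5396 + 509 = 239671.

239671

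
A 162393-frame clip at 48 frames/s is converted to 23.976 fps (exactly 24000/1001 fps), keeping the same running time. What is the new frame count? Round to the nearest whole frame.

81115 frames

Frames at target rate = 162393 × (24000/1001) / (48) = 1054500/13 ≈ 81115.385.
Nearest whole frame: 81115.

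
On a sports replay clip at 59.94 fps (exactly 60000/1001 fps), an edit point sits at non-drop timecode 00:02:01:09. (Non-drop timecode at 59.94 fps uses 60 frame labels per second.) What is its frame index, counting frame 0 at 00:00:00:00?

7269

Total seconds to the label: (0 × 3600 + 2 × 60 + 1) = 121.
Frame index = 121 × 60 + 9 = 7269.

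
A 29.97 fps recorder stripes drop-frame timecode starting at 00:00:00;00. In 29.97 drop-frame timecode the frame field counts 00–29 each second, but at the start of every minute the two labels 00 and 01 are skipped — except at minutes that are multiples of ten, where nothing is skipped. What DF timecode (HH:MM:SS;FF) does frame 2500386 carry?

Each 10-minute DF block holds 10 × 60 × 30 − 9 × 2 = 17982 frames. 2500386 ÷ 17982 → 139 full blocks, remainder 888.
Within the partial block the first minute is 1800 frames and each further minute 1798, so 0 further minute boundaries passed. Total skipped labels = 18 × 139 + 2 × 0 = 2502.
Non-drop label index = 2500386 + 2502 = 2502888; at 30 labels/s that is 23:10:29:18, i.e. DF 23:10:29;18.

23:10:29;18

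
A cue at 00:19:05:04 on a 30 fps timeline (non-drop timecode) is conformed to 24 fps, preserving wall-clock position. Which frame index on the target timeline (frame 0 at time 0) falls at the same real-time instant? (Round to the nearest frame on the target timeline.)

Source frame index: (0×3600 + 19×60 + 5) × 30 + 4 = 34354.
Real time: 34354 / (30) = 17177/15 s.
Target frame: (17177/15) × (24) = 137416/5 ≈ 27483.200 → 27483.

frame 27483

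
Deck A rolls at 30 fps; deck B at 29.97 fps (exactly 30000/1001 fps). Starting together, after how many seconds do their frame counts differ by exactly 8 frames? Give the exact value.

The gap grows by |30000/1001 − 30| = 30/1001 frames per second.
Time for a 8-frame gap: 8 ÷ (30/1001) = 4004/15 s.

4004/15 seconds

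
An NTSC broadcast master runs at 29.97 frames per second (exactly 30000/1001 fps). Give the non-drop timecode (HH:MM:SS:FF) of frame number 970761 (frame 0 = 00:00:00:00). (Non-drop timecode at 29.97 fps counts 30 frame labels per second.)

08:59:18:21

970761 ÷ 30 = 32358 full seconds, remainder 21 frames.
32358 s = 8 h 59 min 18 s.
Timecode: 08:59:18:21.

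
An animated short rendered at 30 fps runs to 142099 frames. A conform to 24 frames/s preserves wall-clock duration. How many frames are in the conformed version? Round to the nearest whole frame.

Frames at target rate = 142099 × (24) / (30) = 568396/5 ≈ 113679.200.
Nearest whole frame: 113679.

113679 frames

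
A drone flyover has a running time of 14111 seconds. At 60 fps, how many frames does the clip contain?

846660 frames

Frames = 14111 × 60 = 846660.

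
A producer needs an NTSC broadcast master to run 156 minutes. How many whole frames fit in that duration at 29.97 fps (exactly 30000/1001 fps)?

156 min = 9360 s.
Frames = 9360 × 30000/1001 = 21600000/77 ≈ 280519.4805.
Complete frames: 280519.

280519 frames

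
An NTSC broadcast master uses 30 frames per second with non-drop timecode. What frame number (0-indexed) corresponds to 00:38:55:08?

frame 70058

Total seconds to the label: (0 × 3600 + 38 × 60 + 55) = 2335.
Frame index = 2335 × 30 + 8 = 70058.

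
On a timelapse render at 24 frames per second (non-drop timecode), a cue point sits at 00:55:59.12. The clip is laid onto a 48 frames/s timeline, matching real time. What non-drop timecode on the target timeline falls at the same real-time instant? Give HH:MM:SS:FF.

00:55:59:24

Source frame index: (0×3600 + 55×60 + 59) × 24 + 12 = 80628.
Real time: 80628 / (24) = 6719/2 s.
Target frame: (6719/2) × (48) = 161256.
At 48 labels/s: frame 161256 → 00:55:59:24.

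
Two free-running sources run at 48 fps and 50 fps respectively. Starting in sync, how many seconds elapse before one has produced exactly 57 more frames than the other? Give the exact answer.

The gap grows by |50 − 48| = 2 frames per second.
Time for a 57-frame gap: 57 ÷ (2) = 28.5 s.

28.5 seconds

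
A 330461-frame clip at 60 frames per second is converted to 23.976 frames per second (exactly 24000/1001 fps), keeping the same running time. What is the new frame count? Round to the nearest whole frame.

Frames at target rate = 330461 × (24000/1001) / (60) = 132184400/1001 ≈ 132052.348.
Nearest whole frame: 132052.

132052 frames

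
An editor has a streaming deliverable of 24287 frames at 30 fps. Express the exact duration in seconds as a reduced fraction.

24287/30 seconds

Running time = 24287 ÷ (30) = 24287 × 1/30 = 24287/30 s.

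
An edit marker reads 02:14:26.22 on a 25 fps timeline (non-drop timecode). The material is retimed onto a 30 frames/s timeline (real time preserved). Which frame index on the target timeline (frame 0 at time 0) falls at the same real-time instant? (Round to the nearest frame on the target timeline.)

Source frame index: (2×3600 + 14×60 + 26) × 25 + 22 = 201672.
Real time: 201672 / (25) = 201672/25 s.
Target frame: (201672/25) × (30) = 1210032/5 ≈ 242006.400 → 242006.

frame 242006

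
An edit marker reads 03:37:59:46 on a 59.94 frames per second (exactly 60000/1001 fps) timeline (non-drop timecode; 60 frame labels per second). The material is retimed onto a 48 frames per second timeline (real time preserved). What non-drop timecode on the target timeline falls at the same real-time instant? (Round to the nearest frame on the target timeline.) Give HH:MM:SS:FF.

Source frame index: (3×3600 + 37×60 + 59) × 60 + 46 = 784786.
Real time: 784786 / (60000/1001) = 392785393/30000 s.
Target frame: (392785393/30000) × (48) = 392785393/625 ≈ 628456.629 → 628457.
At 48 labels/s: frame 628457 → 03:38:12:41.

03:38:12:41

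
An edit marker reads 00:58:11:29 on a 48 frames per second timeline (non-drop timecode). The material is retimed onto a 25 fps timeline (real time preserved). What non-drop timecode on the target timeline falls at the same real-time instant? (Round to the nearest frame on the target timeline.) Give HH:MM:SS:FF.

Source frame index: (0×3600 + 58×60 + 11) × 48 + 29 = 167597.
Real time: 167597 / (48) = 167597/48 s.
Target frame: (167597/48) × (25) = 4189925/48 ≈ 87290.104 → 87290.
At 25 labels/s: frame 87290 → 00:58:11:15.

00:58:11:15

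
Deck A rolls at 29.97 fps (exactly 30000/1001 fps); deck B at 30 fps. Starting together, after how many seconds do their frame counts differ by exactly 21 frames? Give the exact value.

700.7 seconds

The gap grows by |30 − 30000/1001| = 30/1001 frames per second.
Time for a 21-frame gap: 21 ÷ (30/1001) = 700.7 s.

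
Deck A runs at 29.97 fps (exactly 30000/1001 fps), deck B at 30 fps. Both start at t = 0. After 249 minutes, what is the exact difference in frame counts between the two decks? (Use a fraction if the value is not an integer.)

249 min = 14940 s.
A emits 30000/1001 × 14940 = 448200000/1001 frames; B emits 30 × 14940 = 448200.
Difference = 448200/1001 frames (≈ 447.7522); B is ahead of A.

448200/1001 frames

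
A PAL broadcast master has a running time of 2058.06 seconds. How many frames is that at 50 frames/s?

Frames = 2058.06 × 50 = 102903.

102903 frames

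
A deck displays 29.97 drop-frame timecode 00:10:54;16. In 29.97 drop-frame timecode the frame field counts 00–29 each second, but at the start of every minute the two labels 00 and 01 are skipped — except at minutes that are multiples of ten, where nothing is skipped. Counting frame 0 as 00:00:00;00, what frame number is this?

Complete 10-minute blocks: 1, each 17982 frames → 17982.
Remaining 0 whole minutes in the current block: 0 frames.
Within the current minute: 54 × 30 + 16 = 1636. Total = 17982 + 0 + 1636 = 19618.

19618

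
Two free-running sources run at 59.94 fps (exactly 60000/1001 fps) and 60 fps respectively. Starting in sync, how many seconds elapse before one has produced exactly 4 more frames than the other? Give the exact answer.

1001/15 seconds

The gap grows by |60 − 60000/1001| = 60/1001 frames per second.
Time for a 4-frame gap: 4 ÷ (60/1001) = 1001/15 s.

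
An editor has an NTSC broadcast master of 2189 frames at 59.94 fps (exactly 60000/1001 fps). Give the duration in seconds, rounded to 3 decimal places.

36.520 seconds

Running time = 2189 × 1001/60000 = 2191189/60000 s ≈ 36.520 s.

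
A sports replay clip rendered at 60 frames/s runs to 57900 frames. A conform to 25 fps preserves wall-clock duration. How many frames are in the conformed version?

Target frames = source frames × (target rate / source rate) = 57900 × (25)/(60) = 57900 × 5/12 = 24125.

24125 frames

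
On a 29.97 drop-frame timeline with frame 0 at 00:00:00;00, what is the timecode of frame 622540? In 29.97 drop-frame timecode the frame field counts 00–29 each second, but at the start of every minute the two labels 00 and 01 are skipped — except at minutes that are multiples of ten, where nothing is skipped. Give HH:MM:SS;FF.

05:46:12;04

Ten DF minutes hold 17982 frames, so frame 622540 lies in block 34 (frames 611388–629369) with 11152 frames into that block.
The block's first minute is 1800 frames and the rest 1798 each; 11152 frames reaches minute 6, so 34 × 18 + 6 × 2 = 624 labels have been skipped so far.
Adding those back, label number 622540 + 624 = 623164 at 30 labels/s is 20772 s + 4 f = 5 h 46 min 12 s frame 4, i.e. 05:46:12;04.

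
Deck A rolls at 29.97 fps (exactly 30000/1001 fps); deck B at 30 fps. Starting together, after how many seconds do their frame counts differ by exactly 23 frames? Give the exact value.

The gap grows by |30 − 30000/1001| = 30/1001 frames per second.
Time for a 23-frame gap: 23 ÷ (30/1001) = 23023/30 s.

23023/30 seconds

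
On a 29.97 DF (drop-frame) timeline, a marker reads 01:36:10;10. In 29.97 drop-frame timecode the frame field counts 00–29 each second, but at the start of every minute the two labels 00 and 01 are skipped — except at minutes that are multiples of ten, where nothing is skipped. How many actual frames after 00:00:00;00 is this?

172936

Complete 10-minute blocks: 9, each 17982 frames → 161838.
Remaining 6 whole minutes in the current block: 1800 + 5 × 1798 = 10790 frames.
Within the current minute: 10 × 30 + 10 − 2 = 308 (labels ;00/;01 skipped at this minute). Total = 161838 + 10790 + 308 = 172936.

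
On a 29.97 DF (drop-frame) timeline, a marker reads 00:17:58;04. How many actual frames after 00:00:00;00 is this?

Complete 10-minute blocks: 1, each 17982 frames → 17982.
Remaining 7 whole minutes in the current block: 1800 + 6 × 1798 = 12588 frames.
Within the current minute: 58 × 30 + 4 − 2 = 1742 (labels ;00/;01 skipped at this minute). Total = 17982 + 12588 + 1742 = 32312.

32312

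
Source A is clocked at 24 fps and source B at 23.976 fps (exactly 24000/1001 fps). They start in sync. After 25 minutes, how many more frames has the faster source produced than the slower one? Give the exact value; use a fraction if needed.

25 min = 1500 s.
A emits 24 × 1500 = 36000 frames; B emits 24000/1001 × 1500 = 36000000/1001.
Difference = 36000/1001 frames (≈ 35.9640); B is behind A.

36000/1001 frames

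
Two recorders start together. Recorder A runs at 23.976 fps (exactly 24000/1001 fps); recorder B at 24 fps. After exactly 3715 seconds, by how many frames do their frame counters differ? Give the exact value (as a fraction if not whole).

89160/1001 frames

A emits 24000/1001 × 3715 = 89160000/1001 frames; B emits 24 × 3715 = 89160.
Difference = 89160/1001 frames (≈ 89.0709); B is ahead of A.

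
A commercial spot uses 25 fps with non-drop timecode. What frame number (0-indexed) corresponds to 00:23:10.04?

34754

Total seconds to the label: (0 × 3600 + 23 × 60 + 10) = 1390.
Frame index = 1390 × 25 + 4 = 34754.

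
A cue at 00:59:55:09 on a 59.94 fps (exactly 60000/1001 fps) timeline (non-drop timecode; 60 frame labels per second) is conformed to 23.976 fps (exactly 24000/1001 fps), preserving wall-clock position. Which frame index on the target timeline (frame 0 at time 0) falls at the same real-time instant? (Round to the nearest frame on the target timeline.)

Source frame index: (0×3600 + 59×60 + 55) × 60 + 9 = 215709.
Real time: 215709 / (60000/1001) = 71974903/20000 s.
Target frame: (71974903/20000) × (24000/1001) = 431418/5 ≈ 86283.600 → 86284.

frame 86284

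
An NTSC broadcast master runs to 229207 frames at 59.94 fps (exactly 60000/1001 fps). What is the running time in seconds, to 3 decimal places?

3823.937 seconds

Running time = 229207 × 1001/60000 = 229436207/60000 s ≈ 3823.937 s.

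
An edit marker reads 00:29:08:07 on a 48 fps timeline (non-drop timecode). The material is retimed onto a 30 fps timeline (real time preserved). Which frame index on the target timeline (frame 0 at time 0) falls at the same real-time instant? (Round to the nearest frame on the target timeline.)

Source frame index: (0×3600 + 29×60 + 8) × 48 + 7 = 83911.
Real time: 83911 / (48) = 83911/48 s.
Target frame: (83911/48) × (30) = 419555/8 ≈ 52444.375 → 52444.

frame 52444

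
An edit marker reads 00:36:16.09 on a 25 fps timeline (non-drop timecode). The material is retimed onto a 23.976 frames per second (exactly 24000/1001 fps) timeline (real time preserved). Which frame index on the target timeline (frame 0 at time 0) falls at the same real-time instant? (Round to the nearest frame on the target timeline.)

frame 52180

Source frame index: (0×3600 + 36×60 + 16) × 25 + 9 = 54409.
Real time: 54409 / (25) = 54409/25 s.
Target frame: (54409/25) × (24000/1001) = 52232640/1001 ≈ 52180.460 → 52180.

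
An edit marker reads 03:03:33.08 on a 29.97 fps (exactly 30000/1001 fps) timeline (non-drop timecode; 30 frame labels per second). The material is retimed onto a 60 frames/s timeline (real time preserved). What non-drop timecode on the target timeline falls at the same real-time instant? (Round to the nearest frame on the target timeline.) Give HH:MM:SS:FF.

03:03:44:17

Source frame index: (3×3600 + 3×60 + 33) × 30 + 8 = 330398.
Real time: 330398 / (30000/1001) = 165364199/15000 s.
Target frame: (165364199/15000) × (60) = 165364199/250 ≈ 661456.796 → 661457.
At 60 labels/s: frame 661457 → 03:03:44:17.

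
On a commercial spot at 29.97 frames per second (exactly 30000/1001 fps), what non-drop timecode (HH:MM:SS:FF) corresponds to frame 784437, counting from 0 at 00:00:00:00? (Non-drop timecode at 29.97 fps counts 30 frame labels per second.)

07:15:47:27

784437 ÷ 30 = 26147 full seconds, remainder 27 frames.
26147 s = 7 h 15 min 47 s.
Timecode: 07:15:47:27.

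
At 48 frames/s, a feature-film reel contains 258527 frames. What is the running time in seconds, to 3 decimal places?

5385.979 seconds

Running time = 258527 × 1/48 = 258527/48 s ≈ 5385.979 s.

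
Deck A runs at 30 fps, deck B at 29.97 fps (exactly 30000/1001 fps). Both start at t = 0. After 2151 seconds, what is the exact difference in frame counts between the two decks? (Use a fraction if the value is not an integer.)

64530/1001 frames

A emits 30 × 2151 = 64530 frames; B emits 30000/1001 × 2151 = 64530000/1001.
Difference = 64530/1001 frames (≈ 64.4655); B is behind A.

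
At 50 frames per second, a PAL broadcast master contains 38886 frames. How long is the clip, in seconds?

Running time = 38886 / (50) = 777.72 s.

777.72 seconds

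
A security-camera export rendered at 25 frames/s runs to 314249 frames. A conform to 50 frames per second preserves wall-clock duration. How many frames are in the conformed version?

628498 frames

Target frames = source frames × (target rate / source rate) = 314249 × (50)/(25) = 314249 × 2 = 628498.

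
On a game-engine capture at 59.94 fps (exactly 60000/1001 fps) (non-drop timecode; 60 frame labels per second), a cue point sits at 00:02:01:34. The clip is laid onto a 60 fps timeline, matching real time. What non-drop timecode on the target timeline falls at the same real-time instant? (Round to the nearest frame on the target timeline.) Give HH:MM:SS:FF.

00:02:01:41

Source frame index: (0×3600 + 2×60 + 1) × 60 + 34 = 7294.
Real time: 7294 / (60000/1001) = 3650647/30000 s.
Target frame: (3650647/30000) × (60) = 3650647/500 ≈ 7301.294 → 7301.
At 60 labels/s: frame 7301 → 00:02:01:41.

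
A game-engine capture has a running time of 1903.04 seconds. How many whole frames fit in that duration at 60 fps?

114182 frames

Frames = 1903.04 × 60 = 570912/5 ≈ 114182.4000.
Complete frames: 114182.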